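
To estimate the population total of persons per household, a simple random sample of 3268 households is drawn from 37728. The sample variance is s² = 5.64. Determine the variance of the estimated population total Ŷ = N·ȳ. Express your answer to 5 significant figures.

2.2438 × 10^6

Var(Ŷ) = N²·Var(ȳ) = N²·(1 − n/N)·s²/n.
f = 3268/37728 = 0.08662002; Var(ȳ) = 0.91337998·5.64/3268 = 0.0015763351.
Var(Ŷ) = 37728² · 0.0015763351 = 2.2437585 × 10^6.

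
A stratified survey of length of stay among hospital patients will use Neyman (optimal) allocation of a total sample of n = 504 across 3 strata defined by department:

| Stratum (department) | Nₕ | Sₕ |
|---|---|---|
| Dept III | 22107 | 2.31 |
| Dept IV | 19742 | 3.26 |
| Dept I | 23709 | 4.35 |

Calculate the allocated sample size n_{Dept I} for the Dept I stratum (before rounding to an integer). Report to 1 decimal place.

Neyman allocation: nₕ = n·NₕSₕ / Σⱼ NⱼSⱼ.
Σ NⱼSⱼ = 22107·2.31 + 19742·3.26 + 23709·4.35 = 218560.24.
n_{Dept I} = 504·23709·4.35 / 218560.24 = 237.8.

237.8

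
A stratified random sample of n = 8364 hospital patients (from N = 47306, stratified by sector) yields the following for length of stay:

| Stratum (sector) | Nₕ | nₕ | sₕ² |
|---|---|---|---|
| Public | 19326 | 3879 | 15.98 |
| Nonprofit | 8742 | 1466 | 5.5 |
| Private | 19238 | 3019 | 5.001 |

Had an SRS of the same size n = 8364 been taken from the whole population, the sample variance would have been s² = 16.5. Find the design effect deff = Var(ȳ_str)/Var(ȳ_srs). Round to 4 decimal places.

0.5463

Var(ȳ_str) = Σ Wₕ²(1−fₕ)sₕ²/nₕ with Wₕ = Nₕ/47306:
  Public: (19326/47306)²·(1−3879/19326)·15.98/3879 = 5.4955437 × 10^-4
  Nonprofit: (8742/47306)²·(1−1466/8742)·5.5/1466 = 1.06635 × 10^-4
  Private: (19238/47306)²·(1−3019/19238)·5.001/3019 = 2.3096453 × 10^-4
  → Var(ȳ_str) = 8.871539 × 10^-4.
Var(ȳ_srs) = (1 − 8364/47306)·16.5/8364 = 0.0016239474.
deff = (8.871539 × 10^-4) / 0.0016239474 = 0.5463.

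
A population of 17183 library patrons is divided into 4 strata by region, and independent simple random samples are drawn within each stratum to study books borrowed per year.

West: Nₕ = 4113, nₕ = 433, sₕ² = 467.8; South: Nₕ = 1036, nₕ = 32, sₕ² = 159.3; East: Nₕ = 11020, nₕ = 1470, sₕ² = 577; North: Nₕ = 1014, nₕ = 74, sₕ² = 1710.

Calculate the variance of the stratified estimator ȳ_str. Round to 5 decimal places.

0.28743

Var(ȳ_str) = Σₕ Wₕ²(1 − fₕ)sₕ²/nₕ with Wₕ = Nₕ/N, N = 17183.
West: Wₕ = 0.23936449; term = 0.23936449²·(1 − 0.10527595)·467.8/433 = 0.05538356.
South: Wₕ = 0.06029215; term = 0.06029215²·(1 − 0.03088803)·159.3/32 = 0.017537242.
East: Wₕ = 0.64133155; term = 0.64133155²·(1 − 0.13339383)·577/1470 = 0.13990894.
North: Wₕ = 0.05901181; term = 0.05901181²·(1 − 0.07297830)·1710/74 = 0.074598865.
Sum = 0.28742861.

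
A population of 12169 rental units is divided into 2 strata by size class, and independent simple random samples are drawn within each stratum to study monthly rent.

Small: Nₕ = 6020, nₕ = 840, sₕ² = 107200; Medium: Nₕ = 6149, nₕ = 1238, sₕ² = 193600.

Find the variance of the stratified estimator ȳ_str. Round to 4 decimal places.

58.7636

Var(ȳ_str) = Σₕ Wₕ²(1 − fₕ)sₕ²/nₕ with Wₕ = Nₕ/N, N = 12169.
Small: Wₕ = 0.49469965; term = 0.49469965²·(1 − 0.13953488)·107200/840 = 26.873979.
Medium: Wₕ = 0.50530035; term = 0.50530035²·(1 − 0.20133355)·193600/1238 = 31.889621.
Sum = 58.7636.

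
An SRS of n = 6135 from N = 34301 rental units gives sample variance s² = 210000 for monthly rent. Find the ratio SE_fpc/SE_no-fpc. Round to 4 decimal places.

0.9062

f = n/N = 6135/34301 = 0.17885776.
SE_no-fpc = √(s²/n) = 5.8506264; SE_fpc = √((1−f)s²/n) = 5.3016562.
Ratio = √(1−f) = 0.90616899.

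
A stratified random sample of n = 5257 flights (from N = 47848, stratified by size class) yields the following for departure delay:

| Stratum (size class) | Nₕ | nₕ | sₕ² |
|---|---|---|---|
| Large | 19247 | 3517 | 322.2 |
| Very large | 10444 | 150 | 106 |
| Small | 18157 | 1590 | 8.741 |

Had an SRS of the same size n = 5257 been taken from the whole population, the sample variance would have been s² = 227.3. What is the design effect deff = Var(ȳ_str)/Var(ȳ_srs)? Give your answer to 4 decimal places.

1.1958

Var(ȳ_str) = Σ Wₕ²(1−fₕ)sₕ²/nₕ with Wₕ = Nₕ/47848:
  Large: (19247/47848)²·(1−3517/19247)·322.2/3517 = 0.012114831
  Very large: (10444/47848)²·(1−150/10444)·106/150 = 0.033184712
  Small: (18157/47848)²·(1−1590/18157)·8.741/1590 = 7.2231126 × 10^-4
  → Var(ȳ_str) = 0.046021854.
Var(ȳ_srs) = (1 − 5257/47848)·227.3/5257 = 0.038487128.
deff = 0.046021854 / 0.038487128 = 1.1958.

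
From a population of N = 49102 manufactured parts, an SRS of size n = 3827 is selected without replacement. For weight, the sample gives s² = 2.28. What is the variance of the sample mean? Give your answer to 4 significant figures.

5.493 × 10^-4

Under SRS without replacement, Var(ȳ) = (1 − f)·s²/n with f = n/N = 3827/49102 = 0.07793980.
Var(ȳ) = (1 − 0.07793980)·2.28/3827 = 0.92206020·5.9576692 × 10^-4 = 5.4933297 × 10^-4.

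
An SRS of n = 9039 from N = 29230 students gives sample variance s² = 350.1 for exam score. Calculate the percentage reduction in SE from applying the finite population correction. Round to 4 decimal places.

16.8879

f = n/N = 9039/29230 = 0.30923709.
SE_no-fpc = √(s²/n) = 0.19680488; SE_fpc = √((1−f)s²/n) = 0.16356876.
Ratio = √(1−f) = 0.83112148. Reduction = 100·(1 − 0.83112148) = 16.8879%.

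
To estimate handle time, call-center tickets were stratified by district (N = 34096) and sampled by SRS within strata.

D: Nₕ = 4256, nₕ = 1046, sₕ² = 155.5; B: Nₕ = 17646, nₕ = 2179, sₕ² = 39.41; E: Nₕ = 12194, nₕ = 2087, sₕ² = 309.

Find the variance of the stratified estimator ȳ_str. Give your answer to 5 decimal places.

0.02169

Var(ȳ_str) = Σₕ Wₕ²(1 − fₕ)sₕ²/nₕ with Wₕ = Nₕ/N, N = 34096.
D: Wₕ = 0.12482403; term = 0.12482403²·(1 − 0.24577068)·155.5/1046 = 0.0017470225.
B: Wₕ = 0.51753871; term = 0.51753871²·(1 − 0.12348408)·39.41/2179 = 0.0042461438.
E: Wₕ = 0.35763726; term = 0.35763726²·(1 − 0.17114975)·309/2087 = 0.015696312.
Sum = 0.021689478.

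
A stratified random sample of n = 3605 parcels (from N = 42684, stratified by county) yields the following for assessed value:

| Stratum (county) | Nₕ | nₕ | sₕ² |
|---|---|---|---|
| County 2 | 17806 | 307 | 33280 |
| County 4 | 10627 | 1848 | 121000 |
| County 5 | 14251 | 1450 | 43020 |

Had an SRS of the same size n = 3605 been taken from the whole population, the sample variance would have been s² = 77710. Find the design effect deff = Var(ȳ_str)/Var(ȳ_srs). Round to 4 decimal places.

1.2598

Var(ȳ_str) = Σ Wₕ²(1−fₕ)sₕ²/nₕ with Wₕ = Nₕ/42684:
  County 2: (17806/42684)²·(1−307/17806)·33280/307 = 18.539342
  County 4: (10627/42684)²·(1−1848/10627)·121000/1848 = 3.3528097
  County 5: (14251/42684)²·(1−1450/14251)·43020/1450 = 2.9707179
  → Var(ȳ_str) = 24.86287.
Var(ȳ_srs) = (1 − 3605/42684)·77710/3605 = 19.735583.
deff = 24.86287 / 19.735583 = 1.2598.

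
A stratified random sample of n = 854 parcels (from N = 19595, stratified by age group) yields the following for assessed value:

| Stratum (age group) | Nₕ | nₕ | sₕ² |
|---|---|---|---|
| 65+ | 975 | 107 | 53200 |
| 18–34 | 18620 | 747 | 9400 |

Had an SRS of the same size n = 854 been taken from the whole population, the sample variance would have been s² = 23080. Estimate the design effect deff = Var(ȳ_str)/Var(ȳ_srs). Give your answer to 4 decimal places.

Var(ȳ_str) = Σ Wₕ²(1−fₕ)sₕ²/nₕ with Wₕ = Nₕ/19595:
  65+: (975/19595)²·(1−107/975)·53200/107 = 1.0958766
  18–34: (18620/19595)²·(1−747/18620)·9400/747 = 10.906712
  → Var(ȳ_str) = 12.002589.
Var(ȳ_srs) = (1 − 854/19595)·23080/854 = 25.84791.
deff = 12.002589 / 25.84791 = 0.4644.

0.4644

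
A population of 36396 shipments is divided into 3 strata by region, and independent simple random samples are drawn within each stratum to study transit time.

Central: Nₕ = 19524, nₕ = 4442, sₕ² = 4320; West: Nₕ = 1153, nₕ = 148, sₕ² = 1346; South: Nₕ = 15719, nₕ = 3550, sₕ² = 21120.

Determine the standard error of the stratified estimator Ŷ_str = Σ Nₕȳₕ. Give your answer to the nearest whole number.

37880

Var(Ŷ_str) = Σₕ Nₕ²(1 − fₕ)sₕ²/nₕ.
Central: 19524²·(1 − 4442/19524)·4320/4442 = 2.8637357 × 10^8.
West: 1153²·(1 − 148/1153)·1346/148 = 1.0538498 × 10^7.
South: 15719²·(1 − 3550/15719)·21120/3550 = 1.1380081 × 10^9.
Sum = 1.4349202 × 10^9.
SE = √(1.4349202 × 10^9) = 37880.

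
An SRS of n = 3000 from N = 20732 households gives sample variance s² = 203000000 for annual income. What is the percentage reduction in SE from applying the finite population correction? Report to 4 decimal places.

7.5178

f = n/N = 3000/20732 = 0.14470384.
SE_no-fpc = √(s²/n) = 260.12817; SE_fpc = √((1−f)s²/n) = 240.57232.
Ratio = √(1−f) = 0.92482223. Reduction = 100·(1 − 0.92482223) = 7.5178%.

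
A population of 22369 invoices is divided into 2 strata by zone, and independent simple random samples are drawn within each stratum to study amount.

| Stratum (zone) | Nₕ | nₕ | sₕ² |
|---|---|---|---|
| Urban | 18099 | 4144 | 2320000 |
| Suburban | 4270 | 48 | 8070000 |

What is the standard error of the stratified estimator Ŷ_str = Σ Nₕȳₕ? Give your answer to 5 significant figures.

1.7811 × 10^6

Var(Ŷ_str) = Σₕ Nₕ²(1 − fₕ)sₕ²/nₕ.
Urban: 18099²·(1 − 4144/18099)·2320000/4144 = 1.4140106 × 10^11.
Suburban: 4270²·(1 − 48/4270)·8070000/48 = 3.0309474 × 10^12.
Sum = 3.1723485 × 10^12.
SE = √(3.1723485 × 10^12) = 1.7811 × 10^6.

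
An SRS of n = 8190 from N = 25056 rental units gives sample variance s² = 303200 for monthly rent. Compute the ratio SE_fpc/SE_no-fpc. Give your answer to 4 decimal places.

0.8204

f = n/N = 8190/25056 = 0.32686782.
SE_no-fpc = √(s²/n) = 6.0844685; SE_fpc = √((1−f)s²/n) = 4.9919799.
Ratio = √(1−f) = 0.82044633.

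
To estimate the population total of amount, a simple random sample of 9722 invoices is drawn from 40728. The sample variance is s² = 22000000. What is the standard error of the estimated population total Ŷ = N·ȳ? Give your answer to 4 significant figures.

Var(Ŷ) = N²·Var(ȳ) = N²·(1 − n/N)·s²/n.
f = 9722/40728 = 0.23870556; Var(ȳ) = 0.76129444·22000000/9722 = 1722.7399.
Var(Ŷ) = 40728² · 1722.7399 = 2.8576292 × 10^12.
SE(Ŷ) = √(2.8576292 × 10^12) = 1.690 × 10^6.

1.690 × 10^6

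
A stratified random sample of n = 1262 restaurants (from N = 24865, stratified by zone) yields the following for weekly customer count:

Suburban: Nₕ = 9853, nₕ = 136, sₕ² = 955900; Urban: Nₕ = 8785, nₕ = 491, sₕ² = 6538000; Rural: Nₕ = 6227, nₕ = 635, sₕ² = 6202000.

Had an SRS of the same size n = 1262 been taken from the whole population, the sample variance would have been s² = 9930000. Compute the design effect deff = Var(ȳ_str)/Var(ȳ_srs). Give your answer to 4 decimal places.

Var(ȳ_str) = Σ Wₕ²(1−fₕ)sₕ²/nₕ with Wₕ = Nₕ/24865:
  Suburban: (9853/24865)²·(1−136/9853)·955900/136 = 1088.422
  Urban: (8785/24865)²·(1−491/8785)·6538000/491 = 1569.2506
  Rural: (6227/24865)²·(1−635/6227)·6202000/635 = 550.08162
  → Var(ȳ_str) = 3207.7542.
Var(ȳ_srs) = (1 − 1262/24865)·9930000/1262 = 7469.1062.
deff = 3207.7542 / 7469.1062 = 0.4295.

0.4295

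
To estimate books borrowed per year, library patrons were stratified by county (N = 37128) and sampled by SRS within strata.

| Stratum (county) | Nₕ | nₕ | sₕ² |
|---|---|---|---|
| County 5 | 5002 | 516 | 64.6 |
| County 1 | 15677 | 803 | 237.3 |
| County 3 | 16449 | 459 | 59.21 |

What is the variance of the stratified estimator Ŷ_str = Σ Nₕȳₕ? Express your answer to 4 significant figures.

1.056 × 10^8

Var(Ŷ_str) = Σₕ Nₕ²(1 − fₕ)sₕ²/nₕ.
County 5: 5002²·(1 − 516/5002)·64.6/516 = 2.8092201 × 10^6.
County 1: 15677²·(1 − 803/15677)·237.3/803 = 6.8908521 × 10^7.
County 3: 16449²·(1 − 459/16449)·59.21/459 = 3.3928944 × 10^7.
Sum = 1.0564669 × 10^8.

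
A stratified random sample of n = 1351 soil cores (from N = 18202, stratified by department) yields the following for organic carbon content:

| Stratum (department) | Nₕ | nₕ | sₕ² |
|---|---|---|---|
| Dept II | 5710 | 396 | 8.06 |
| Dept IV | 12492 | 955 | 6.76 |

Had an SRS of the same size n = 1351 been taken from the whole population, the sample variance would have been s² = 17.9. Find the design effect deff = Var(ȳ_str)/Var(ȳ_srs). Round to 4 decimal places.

Var(ȳ_str) = Σ Wₕ²(1−fₕ)sₕ²/nₕ with Wₕ = Nₕ/18202:
  Dept II: (5710/18202)²·(1−396/5710)·8.06/396 = 0.0018640575
  Dept IV: (12492/18202)²·(1−955/12492)·6.76/955 = 0.0030791438
  → Var(ȳ_str) = 0.0049432013.
Var(ȳ_srs) = (1 − 1351/18202)·17.9/1351 = 0.012266036.
deff = 0.0049432013 / 0.012266036 = 0.4030.

0.4030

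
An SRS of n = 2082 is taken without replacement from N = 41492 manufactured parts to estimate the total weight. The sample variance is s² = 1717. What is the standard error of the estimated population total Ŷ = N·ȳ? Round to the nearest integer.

Var(Ŷ) = N²·Var(ȳ) = N²·(1 − n/N)·s²/n.
f = 2082/41492 = 0.05017835; Var(ȳ) = 0.94982165·1717/2082 = 0.78330633.
Var(Ŷ) = 41492² · 0.78330633 = 1.3485293 × 10^9.
SE(Ŷ) = √(1.3485293 × 10^9) = 36722.

36722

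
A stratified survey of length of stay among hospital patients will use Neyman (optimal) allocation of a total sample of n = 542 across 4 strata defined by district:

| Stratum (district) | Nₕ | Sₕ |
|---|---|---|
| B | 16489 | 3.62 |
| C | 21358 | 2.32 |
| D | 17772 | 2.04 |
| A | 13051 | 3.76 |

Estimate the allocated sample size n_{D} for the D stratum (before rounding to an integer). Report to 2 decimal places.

Neyman allocation: nₕ = n·NₕSₕ / Σⱼ NⱼSⱼ.
Σ NⱼSⱼ = 16489·3.62 + 21358·2.32 + 17772·2.04 + 13051·3.76 = 194567.38.
n_{D} = 542·17772·2.04 / 194567.38 = 100.99.

100.99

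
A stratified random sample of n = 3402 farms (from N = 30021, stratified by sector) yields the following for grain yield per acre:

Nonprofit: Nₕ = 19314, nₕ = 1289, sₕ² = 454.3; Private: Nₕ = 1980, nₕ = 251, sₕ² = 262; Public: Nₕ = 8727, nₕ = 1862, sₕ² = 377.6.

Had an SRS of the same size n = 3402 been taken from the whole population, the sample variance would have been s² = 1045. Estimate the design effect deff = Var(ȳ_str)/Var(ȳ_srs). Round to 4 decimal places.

Var(ȳ_str) = Σ Wₕ²(1−fₕ)sₕ²/nₕ with Wₕ = Nₕ/30021:
  Nonprofit: (19314/30021)²·(1−1289/19314)·454.3/1289 = 0.1361404
  Private: (1980/30021)²·(1−251/1980)·262/251 = 0.0039649475
  Public: (8727/30021)²·(1−1862/8727)·377.6/1862 = 0.013480547
  → Var(ȳ_str) = 0.15358589.
Var(ȳ_srs) = (1 − 3402/30021)·1045/3402 = 0.27236328.
deff = 0.15358589 / 0.27236328 = 0.5639.

0.5639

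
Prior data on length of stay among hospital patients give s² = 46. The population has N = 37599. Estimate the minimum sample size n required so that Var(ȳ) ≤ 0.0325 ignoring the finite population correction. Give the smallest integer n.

1416

Without fpc, n₀ = s²/D = 46/0.0325 = 1415.3846.
Rounding up, n = 1416.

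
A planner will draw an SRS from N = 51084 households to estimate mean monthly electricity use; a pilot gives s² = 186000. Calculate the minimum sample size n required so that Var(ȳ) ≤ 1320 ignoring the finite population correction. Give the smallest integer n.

Without fpc, n₀ = s²/D = 186000/1320 = 140.9091.
Rounding up, n = 141.

141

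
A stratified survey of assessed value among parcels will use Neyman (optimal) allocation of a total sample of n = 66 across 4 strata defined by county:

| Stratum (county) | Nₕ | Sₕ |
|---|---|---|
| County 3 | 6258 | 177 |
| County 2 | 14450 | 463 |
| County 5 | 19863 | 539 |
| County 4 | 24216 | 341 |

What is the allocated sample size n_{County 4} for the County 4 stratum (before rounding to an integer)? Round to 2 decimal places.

Neyman allocation: nₕ = n·NₕSₕ / Σⱼ NⱼSⱼ.
Σ NⱼSⱼ = 6258·177 + 14450·463 + 19863·539 + 24216·341 = 2.6761829 × 10^7.
n_{County 4} = 66·24216·341 / (2.6761829 × 10^7) = 20.37.

20.37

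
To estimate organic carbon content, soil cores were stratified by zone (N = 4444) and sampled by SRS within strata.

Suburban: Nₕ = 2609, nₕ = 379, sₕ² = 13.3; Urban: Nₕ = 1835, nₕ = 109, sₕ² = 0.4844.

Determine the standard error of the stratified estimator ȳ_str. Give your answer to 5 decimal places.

0.10512

Var(ȳ_str) = Σₕ Wₕ²(1 − fₕ)sₕ²/nₕ with Wₕ = Nₕ/N, N = 4444.
Suburban: Wₕ = 0.58708371; term = 0.58708371²·(1 − 0.14526639)·13.3/379 = 0.010338161.
Urban: Wₕ = 0.41291629; term = 0.41291629²·(1 − 0.05940054)·0.4844/109 = 7.126994 × 10^-4.
Sum = 0.01105086.
SE = √(0.01105086) = 0.10512.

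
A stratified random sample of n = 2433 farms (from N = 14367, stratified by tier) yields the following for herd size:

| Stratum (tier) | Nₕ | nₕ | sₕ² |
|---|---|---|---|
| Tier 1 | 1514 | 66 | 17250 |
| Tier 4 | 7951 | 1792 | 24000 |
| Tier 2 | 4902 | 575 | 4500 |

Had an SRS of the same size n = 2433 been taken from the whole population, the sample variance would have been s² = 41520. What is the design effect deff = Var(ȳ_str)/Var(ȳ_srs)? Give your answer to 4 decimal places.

Var(ȳ_str) = Σ Wₕ²(1−fₕ)sₕ²/nₕ with Wₕ = Nₕ/14367:
  Tier 1: (1514/14367)²·(1−66/1514)·17250/66 = 2.775923
  Tier 4: (7951/14367)²·(1−1792/7951)·24000/1792 = 3.1774082
  Tier 2: (4902/14367)²·(1−575/4902)·4500/575 = 0.80421596
  → Var(ȳ_str) = 6.7575472.
Var(ȳ_srs) = (1 − 2433/14367)·41520/2433 = 14.175395.
deff = 6.7575472 / 14.175395 = 0.4767.

0.4767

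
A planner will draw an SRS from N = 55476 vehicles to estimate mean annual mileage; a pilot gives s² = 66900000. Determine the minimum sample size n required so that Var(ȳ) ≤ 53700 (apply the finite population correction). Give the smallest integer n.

1219

Without fpc, n₀ = s²/D = 66900000/53700 = 1245.8101.
With fpc, (1 − n/N)·s²/n ≤ D requires n ≥ n₀/(1 + n₀/N) = 1245.8101/(1 + 1245.8101/55476) = 1218.4477.
Rounding up, n = 1219.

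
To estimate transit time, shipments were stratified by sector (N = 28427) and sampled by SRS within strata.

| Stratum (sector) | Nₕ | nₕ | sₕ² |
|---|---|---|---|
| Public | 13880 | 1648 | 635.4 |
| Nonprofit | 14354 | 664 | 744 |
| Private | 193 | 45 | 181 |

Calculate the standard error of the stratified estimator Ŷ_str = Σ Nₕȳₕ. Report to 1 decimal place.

Var(Ŷ_str) = Σₕ Nₕ²(1 − fₕ)sₕ²/nₕ.
Public: 13880²·(1 − 1648/13880)·635.4/1648 = 6.5460142 × 10^7.
Nonprofit: 14354²·(1 − 664/14354)·744/664 = 2.2018171 × 10^8.
Private: 193²·(1 − 45/193)·181/45 = 114890.76.
Sum = 2.8575674 × 10^8.
SE = √(2.8575674 × 10^8) = 16904.3.

16904.3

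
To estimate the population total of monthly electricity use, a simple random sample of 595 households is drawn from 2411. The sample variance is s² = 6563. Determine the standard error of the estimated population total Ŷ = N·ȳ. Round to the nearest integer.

Var(Ŷ) = N²·Var(ȳ) = N²·(1 − n/N)·s²/n.
f = 595/2411 = 0.24678557; Var(ȳ) = 0.75321443·6563/595 = 8.3081451.
Var(Ŷ) = 2411² · 8.3081451 = 4.8294591 × 10^7.
SE(Ŷ) = √(4.8294591 × 10^7) = 6949.

6949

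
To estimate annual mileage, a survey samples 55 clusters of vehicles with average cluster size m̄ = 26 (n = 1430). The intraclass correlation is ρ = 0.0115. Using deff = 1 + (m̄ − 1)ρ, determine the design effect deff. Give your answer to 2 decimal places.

deff = 1 + (26 − 1)·0.0115 = 1 + 0.2875 = 1.2875.

1.29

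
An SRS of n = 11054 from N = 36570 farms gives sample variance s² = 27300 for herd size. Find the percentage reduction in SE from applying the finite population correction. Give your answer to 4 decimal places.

f = n/N = 11054/36570 = 0.30226962.
SE_no-fpc = √(s²/n) = 1.5715261; SE_fpc = √((1−f)s²/n) = 1.3126998.
Ratio = √(1−f) = 0.83530257. Reduction = 100·(1 − 0.83530257) = 16.4697%.

16.4697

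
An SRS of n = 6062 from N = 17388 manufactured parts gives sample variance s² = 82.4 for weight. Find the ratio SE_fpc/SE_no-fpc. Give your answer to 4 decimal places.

0.8071

f = n/N = 6062/17388 = 0.34863124.
SE_no-fpc = √(s²/n) = 0.11658848; SE_fpc = √((1−f)s²/n) = 0.094095554.
Ratio = √(1−f) = 0.80707420.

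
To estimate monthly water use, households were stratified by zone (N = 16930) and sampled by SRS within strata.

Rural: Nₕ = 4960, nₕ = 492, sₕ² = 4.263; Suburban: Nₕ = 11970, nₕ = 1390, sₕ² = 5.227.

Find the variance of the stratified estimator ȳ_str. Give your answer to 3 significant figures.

Var(ȳ_str) = Σₕ Wₕ²(1 − fₕ)sₕ²/nₕ with Wₕ = Nₕ/N, N = 16930.
Rural: Wₕ = 0.29297106; term = 0.29297106²·(1 − 0.09919355)·4.263/492 = 6.6993267 × 10^-4.
Suburban: Wₕ = 0.70702894; term = 0.70702894²·(1 − 0.11612364)·5.227/1390 = 0.0016615125.
Sum = 0.0023314452.

0.00233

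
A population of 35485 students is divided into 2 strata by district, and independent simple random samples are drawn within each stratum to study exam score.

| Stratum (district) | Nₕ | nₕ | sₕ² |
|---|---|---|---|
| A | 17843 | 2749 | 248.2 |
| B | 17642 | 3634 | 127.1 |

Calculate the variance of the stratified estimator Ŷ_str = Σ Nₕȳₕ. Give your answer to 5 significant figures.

3.2960 × 10^7

Var(Ŷ_str) = Σₕ Nₕ²(1 − fₕ)sₕ²/nₕ.
A: 17843²·(1 − 2749/17843)·248.2/2749 = 2.4316399 × 10^7.
B: 17642²·(1 − 3634/17642)·127.1/3634 = 8.6433993 × 10^6.
Sum = 3.2959798 × 10^7.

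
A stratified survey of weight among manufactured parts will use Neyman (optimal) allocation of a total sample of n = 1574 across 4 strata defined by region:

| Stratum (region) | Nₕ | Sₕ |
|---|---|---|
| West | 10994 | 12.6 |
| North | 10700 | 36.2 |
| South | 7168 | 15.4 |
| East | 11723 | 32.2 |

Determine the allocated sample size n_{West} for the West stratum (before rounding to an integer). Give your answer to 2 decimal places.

Neyman allocation: nₕ = n·NₕSₕ / Σⱼ NⱼSⱼ.
Σ NⱼSⱼ = 10994·12.6 + 10700·36.2 + 7168·15.4 + 11723·32.2 = 1.0137322 × 10^6.
n_{West} = 1574·10994·12.6 / (1.0137322 × 10^6) = 215.08.

215.08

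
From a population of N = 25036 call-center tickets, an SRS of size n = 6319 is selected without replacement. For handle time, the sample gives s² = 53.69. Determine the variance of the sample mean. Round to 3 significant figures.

Under SRS without replacement, Var(ȳ) = (1 − f)·s²/n with f = n/N = 6319/25036 = 0.25239655.
Var(ȳ) = (1 − 0.25239655)·53.69/6319 = 0.74760345·0.0084965976 = 0.0063520857.

0.00635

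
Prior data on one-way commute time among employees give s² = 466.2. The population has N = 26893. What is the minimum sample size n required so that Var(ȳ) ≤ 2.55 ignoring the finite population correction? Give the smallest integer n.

183

Without fpc, n₀ = s²/D = 466.2/2.55 = 182.8235.
Rounding up, n = 183.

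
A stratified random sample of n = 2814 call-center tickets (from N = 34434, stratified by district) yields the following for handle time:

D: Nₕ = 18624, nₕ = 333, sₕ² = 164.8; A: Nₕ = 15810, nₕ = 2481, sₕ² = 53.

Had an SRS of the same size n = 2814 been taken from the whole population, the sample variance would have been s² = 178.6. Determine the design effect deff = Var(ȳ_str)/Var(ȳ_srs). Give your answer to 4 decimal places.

2.5047

Var(ȳ_str) = Σ Wₕ²(1−fₕ)sₕ²/nₕ with Wₕ = Nₕ/34434:
  D: (18624/34434)²·(1−333/18624)·164.8/333 = 0.14218325
  A: (15810/34434)²·(1−2481/15810)·53/2481 = 0.0037966765
  → Var(ȳ_str) = 0.14597993.
Var(ȳ_srs) = (1 − 2814/34434)·178.6/2814 = 0.058281638.
deff = 0.14597993 / 0.058281638 = 2.5047.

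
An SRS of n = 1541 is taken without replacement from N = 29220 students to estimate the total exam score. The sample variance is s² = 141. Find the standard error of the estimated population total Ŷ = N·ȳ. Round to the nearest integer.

8602

Var(Ŷ) = N²·Var(ȳ) = N²·(1 − n/N)·s²/n.
f = 1541/29220 = 0.05273785; Var(ȳ) = 0.94726215·141/1541 = 0.086673565.
Var(Ŷ) = 29220² · 0.086673565 = 7.4002618 × 10^7.
SE(Ŷ) = √(7.4002618 × 10^7) = 8602.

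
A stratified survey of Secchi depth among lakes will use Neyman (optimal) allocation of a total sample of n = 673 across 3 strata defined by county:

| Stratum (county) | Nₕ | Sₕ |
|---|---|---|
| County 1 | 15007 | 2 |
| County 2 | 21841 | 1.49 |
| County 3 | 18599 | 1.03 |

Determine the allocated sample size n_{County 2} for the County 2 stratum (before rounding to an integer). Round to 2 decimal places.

268.03

Neyman allocation: nₕ = n·NₕSₕ / Σⱼ NⱼSⱼ.
Σ NⱼSⱼ = 15007·2 + 21841·1.49 + 18599·1.03 = 81714.06.
n_{County 2} = 673·21841·1.49 / 81714.06 = 268.03.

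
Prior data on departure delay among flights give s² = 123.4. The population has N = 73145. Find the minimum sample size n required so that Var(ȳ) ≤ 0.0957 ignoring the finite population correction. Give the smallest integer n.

1290

Without fpc, n₀ = s²/D = 123.4/0.0957 = 1289.4462.
Rounding up, n = 1290.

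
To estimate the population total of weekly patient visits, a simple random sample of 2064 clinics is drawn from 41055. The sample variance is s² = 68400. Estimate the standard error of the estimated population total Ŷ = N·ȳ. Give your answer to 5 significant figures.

230320

Var(Ŷ) = N²·Var(ȳ) = N²·(1 − n/N)·s²/n.
f = 2064/41055 = 0.05027402; Var(ȳ) = 0.94972598·68400/2064 = 31.473477.
Var(Ŷ) = 41055² · 31.473477 = 5.3048955 × 10^10.
SE(Ŷ) = √(5.3048955 × 10^10) = 230320.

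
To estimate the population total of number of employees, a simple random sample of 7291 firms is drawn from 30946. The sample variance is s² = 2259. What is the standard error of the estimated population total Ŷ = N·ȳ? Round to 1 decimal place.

Var(Ŷ) = N²·Var(ȳ) = N²·(1 − n/N)·s²/n.
f = 7291/30946 = 0.23560396; Var(ȳ) = 0.76439604·2259/7291 = 0.23683592.
Var(Ŷ) = 30946² · 0.23683592 = 2.2680708 × 10^8.
SE(Ŷ) = √(2.2680708 × 10^8) = 15060.1.

15060.1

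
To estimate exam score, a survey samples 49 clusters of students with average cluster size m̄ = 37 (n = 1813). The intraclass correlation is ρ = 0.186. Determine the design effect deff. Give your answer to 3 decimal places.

deff = 1 + (37 − 1)·0.186 = 1 + 6.696 = 7.696.

7.696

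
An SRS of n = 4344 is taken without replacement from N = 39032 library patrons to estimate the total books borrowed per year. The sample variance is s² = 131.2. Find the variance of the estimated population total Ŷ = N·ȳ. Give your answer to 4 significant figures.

Var(Ŷ) = N²·Var(ȳ) = N²·(1 − n/N)·s²/n.
f = 4344/39032 = 0.11129330; Var(ȳ) = 0.88870670·131.2/4344 = 0.026841234.
Var(Ŷ) = 39032² · 0.026841234 = 4.089254 × 10^7.

4.089 × 10^7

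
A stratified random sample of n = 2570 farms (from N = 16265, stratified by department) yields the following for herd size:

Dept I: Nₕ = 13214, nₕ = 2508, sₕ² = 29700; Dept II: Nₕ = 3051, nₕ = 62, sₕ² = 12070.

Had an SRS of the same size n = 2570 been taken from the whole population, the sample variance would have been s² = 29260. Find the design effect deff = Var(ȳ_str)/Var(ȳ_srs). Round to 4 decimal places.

1.3606

Var(ȳ_str) = Σ Wₕ²(1−fₕ)sₕ²/nₕ with Wₕ = Nₕ/16265:
  Dept I: (13214/16265)²·(1−2508/13214)·29700/2508 = 6.3326039
  Dept II: (3051/16265)²·(1−62/3051)·12070/62 = 6.7108197
  → Var(ȳ_str) = 13.043424.
Var(ȳ_srs) = (1 − 2570/16265)·29260/2570 = 9.5862592.
deff = 13.043424 / 9.5862592 = 1.3606.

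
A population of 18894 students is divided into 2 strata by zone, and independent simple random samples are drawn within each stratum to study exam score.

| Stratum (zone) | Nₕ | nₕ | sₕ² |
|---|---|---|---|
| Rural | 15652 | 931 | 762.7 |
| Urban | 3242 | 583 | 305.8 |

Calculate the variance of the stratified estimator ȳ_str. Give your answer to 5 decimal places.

Var(ȳ_str) = Σₕ Wₕ²(1 − fₕ)sₕ²/nₕ with Wₕ = Nₕ/N, N = 18894.
Rural: Wₕ = 0.82841114; term = 0.82841114²·(1 − 0.05948122)·762.7/931 = 0.52876585.
Urban: Wₕ = 0.17158886; term = 0.17158886²·(1 − 0.17982727)·305.8/583 = 0.012666378.
Sum = 0.54143223.

0.54143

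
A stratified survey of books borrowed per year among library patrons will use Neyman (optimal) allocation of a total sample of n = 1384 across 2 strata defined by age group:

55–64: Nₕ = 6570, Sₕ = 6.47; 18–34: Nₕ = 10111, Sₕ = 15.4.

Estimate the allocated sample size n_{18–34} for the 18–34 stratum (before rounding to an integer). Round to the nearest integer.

Neyman allocation: nₕ = n·NₕSₕ / Σⱼ NⱼSⱼ.
Σ NⱼSⱼ = 6570·6.47 + 10111·15.4 = 198217.3.
n_{18–34} = 1384·10111·15.4 / 198217.3 = 1087.

1087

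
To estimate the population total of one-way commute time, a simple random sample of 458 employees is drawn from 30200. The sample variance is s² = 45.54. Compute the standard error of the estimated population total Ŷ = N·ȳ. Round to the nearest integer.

Var(Ŷ) = N²·Var(ȳ) = N²·(1 − n/N)·s²/n.
f = 458/30200 = 0.01516556; Var(ȳ) = 0.98483444·45.54/458 = 0.097924367.
Var(Ŷ) = 30200² · 0.097924367 = 8.931094 × 10^7.
SE(Ŷ) = √(8.931094 × 10^7) = 9450.

9450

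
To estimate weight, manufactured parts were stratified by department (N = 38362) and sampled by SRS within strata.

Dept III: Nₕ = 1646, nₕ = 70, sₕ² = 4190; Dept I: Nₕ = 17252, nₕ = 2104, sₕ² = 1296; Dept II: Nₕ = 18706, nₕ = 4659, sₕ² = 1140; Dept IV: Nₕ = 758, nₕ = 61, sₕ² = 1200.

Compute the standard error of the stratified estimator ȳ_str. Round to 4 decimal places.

Var(ȳ_str) = Σₕ Wₕ²(1 − fₕ)sₕ²/nₕ with Wₕ = Nₕ/N, N = 38362.
Dept III: Wₕ = 0.04290704; term = 0.04290704²·(1 − 0.04252734)·4190/70 = 0.10551144.
Dept I: Wₕ = 0.44971586; term = 0.44971586²·(1 − 0.12195687)·1296/2104 = 0.10938343.
Dept II: Wₕ = 0.48761796; term = 0.48761796²·(1 − 0.24906447)·1140/4659 = 0.043689208.
Dept IV: Wₕ = 0.01975914; term = 0.01975914²·(1 − 0.08047493)·1200/61 = 0.0070623773.
Sum = 0.26564646.
SE = √(0.26564646) = 0.5154.

0.5154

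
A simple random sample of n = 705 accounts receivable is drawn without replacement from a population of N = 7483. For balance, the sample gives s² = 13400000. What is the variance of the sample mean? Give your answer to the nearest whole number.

17216

Under SRS without replacement, Var(ȳ) = (1 − f)·s²/n with f = n/N = 705/7483 = 0.09421355.
Var(ȳ) = (1 − 0.09421355)·13400000/705 = 0.90578645·19007.092 = 17216.367.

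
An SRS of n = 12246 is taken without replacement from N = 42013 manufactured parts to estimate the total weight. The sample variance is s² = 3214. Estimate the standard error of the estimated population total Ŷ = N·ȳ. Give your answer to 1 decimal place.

Var(Ŷ) = N²·Var(ȳ) = N²·(1 − n/N)·s²/n.
f = 12246/42013 = 0.29148121; Var(ȳ) = 0.70851879·3214/12246 = 0.18595291.
Var(Ŷ) = 42013² · 0.18595291 = 3.2822403 × 10^8.
SE(Ŷ) = √(3.2822403 × 10^8) = 18117.0.

18117.0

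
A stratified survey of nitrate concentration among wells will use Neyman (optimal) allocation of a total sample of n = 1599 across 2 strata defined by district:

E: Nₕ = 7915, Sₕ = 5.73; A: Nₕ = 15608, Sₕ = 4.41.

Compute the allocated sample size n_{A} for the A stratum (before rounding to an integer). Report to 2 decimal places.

Neyman allocation: nₕ = n·NₕSₕ / Σⱼ NⱼSⱼ.
Σ NⱼSⱼ = 7915·5.73 + 15608·4.41 = 114184.23.
n_{A} = 1599·15608·4.41 / 114184.23 = 963.89.

963.89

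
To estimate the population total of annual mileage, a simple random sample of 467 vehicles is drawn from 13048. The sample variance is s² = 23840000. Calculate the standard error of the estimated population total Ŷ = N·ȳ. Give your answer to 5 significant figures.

Var(Ŷ) = N²·Var(ȳ) = N²·(1 − n/N)·s²/n.
f = 467/13048 = 0.03579093; Var(ȳ) = 0.96420907·23840000/467 = 49222.151.
Var(Ŷ) = 13048² · 49222.151 = 8.3800862 × 10^12.
SE(Ŷ) = √(8.3800862 × 10^12) = 2.8948 × 10^6.

2.8948 × 10^6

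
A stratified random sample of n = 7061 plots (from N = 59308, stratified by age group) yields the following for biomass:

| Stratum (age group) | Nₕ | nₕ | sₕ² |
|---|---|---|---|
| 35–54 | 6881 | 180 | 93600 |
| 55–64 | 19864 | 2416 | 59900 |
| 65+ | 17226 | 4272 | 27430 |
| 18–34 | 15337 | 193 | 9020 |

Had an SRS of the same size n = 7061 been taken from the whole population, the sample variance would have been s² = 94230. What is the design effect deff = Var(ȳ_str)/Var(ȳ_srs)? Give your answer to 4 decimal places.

Var(ȳ_str) = Σ Wₕ²(1−fₕ)sₕ²/nₕ with Wₕ = Nₕ/59308:
  35–54: (6881/59308)²·(1−180/6881)·93600/180 = 6.8166024
  55–64: (19864/59308)²·(1−2416/19864)·59900/2416 = 2.4429563
  65+: (17226/59308)²·(1−4272/17226)·27430/4272 = 0.40733933
  18–34: (15337/59308)²·(1−193/15337)·9020/193 = 3.0860552
  → Var(ȳ_str) = 12.752953.
Var(ȳ_srs) = (1 − 7061/59308)·94230/7061 = 11.756311.
deff = 12.752953 / 11.756311 = 1.0848.

1.0848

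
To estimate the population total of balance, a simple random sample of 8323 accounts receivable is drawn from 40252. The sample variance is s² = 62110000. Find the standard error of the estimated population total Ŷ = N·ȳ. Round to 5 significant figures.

3.0969 × 10^6

Var(Ŷ) = N²·Var(ȳ) = N²·(1 − n/N)·s²/n.
f = 8323/40252 = 0.20677233; Var(ȳ) = 0.79322767·62110000/8323 = 5919.4245.
Var(Ŷ) = 40252² · 5919.4245 = 9.5907907 × 10^12.
SE(Ŷ) = √(9.5907907 × 10^12) = 3.0969 × 10^6.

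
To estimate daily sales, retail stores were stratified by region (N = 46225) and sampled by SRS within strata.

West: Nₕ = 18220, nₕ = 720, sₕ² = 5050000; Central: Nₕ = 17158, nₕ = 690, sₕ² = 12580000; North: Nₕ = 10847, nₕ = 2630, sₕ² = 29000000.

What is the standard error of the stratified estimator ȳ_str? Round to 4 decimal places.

Var(ȳ_str) = Σₕ Wₕ²(1 − fₕ)sₕ²/nₕ with Wₕ = Nₕ/N, N = 46225.
West: Wₕ = 0.39415900; term = 0.39415900²·(1 − 0.03951701)·5050000/720 = 1046.6259.
Central: Wₕ = 0.37118442; term = 0.37118442²·(1 − 0.04021448)·12580000/690 = 2410.9335.
North: Wₕ = 0.23465657; term = 0.23465657²·(1 − 0.24246335)·29000000/2630 = 459.95076.
Sum = 3917.5102.
SE = √(3917.5102) = 62.5900.

62.5900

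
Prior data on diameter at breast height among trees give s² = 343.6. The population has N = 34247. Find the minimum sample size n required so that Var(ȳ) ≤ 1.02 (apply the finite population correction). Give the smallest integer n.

Without fpc, n₀ = s²/D = 343.6/1.02 = 336.8627.
With fpc, (1 − n/N)·s²/n ≤ D requires n ≥ n₀/(1 + n₀/N) = 336.8627/(1 + 336.8627/34247) = 333.5815.
Rounding up, n = 334.

334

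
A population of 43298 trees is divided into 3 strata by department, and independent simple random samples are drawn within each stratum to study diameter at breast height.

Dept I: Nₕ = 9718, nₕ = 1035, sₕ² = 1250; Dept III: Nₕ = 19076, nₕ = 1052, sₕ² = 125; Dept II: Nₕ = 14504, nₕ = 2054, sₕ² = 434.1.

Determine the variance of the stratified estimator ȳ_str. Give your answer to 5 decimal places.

Var(ȳ_str) = Σₕ Wₕ²(1 − fₕ)sₕ²/nₕ with Wₕ = Nₕ/N, N = 43298.
Dept I: Wₕ = 0.22444455; term = 0.22444455²·(1 − 0.10650340)·1250/1035 = 0.054360155.
Dept III: Wₕ = 0.44057462; term = 0.44057462²·(1 − 0.05514783)·125/1052 = 0.021792.
Dept II: Wₕ = 0.33498083; term = 0.33498083²·(1 − 0.14161611)·434.1/2054 = 0.020356861.
Sum = 0.096509016.

0.09651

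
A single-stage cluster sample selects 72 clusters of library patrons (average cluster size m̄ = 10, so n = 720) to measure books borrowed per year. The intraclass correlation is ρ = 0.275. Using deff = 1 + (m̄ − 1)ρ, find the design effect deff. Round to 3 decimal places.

deff = 1 + (10 − 1)·0.275 = 1 + 2.475 = 3.475.

3.475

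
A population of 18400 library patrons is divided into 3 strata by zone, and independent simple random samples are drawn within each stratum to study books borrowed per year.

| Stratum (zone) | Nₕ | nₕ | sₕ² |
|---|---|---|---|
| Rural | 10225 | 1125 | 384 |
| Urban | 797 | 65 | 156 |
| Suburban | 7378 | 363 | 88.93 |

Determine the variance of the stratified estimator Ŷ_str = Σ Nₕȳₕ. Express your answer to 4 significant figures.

Var(Ŷ_str) = Σₕ Nₕ²(1 − fₕ)sₕ²/nₕ.
Rural: 10225²·(1 − 1125/10225)·384/1125 = 3.1760213 × 10^7.
Urban: 797²·(1 − 65/797)·156/65 = 1.4001696 × 10^6.
Suburban: 7378²·(1 − 363/7378)·88.93/363 = 1.2679671 × 10^7.
Sum = 4.5840054 × 10^7.

4.584 × 10^7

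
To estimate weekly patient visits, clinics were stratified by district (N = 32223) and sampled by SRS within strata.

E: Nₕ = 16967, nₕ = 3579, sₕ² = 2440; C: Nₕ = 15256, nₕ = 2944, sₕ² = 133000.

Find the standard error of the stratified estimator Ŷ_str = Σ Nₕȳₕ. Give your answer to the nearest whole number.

92954

Var(Ŷ_str) = Σₕ Nₕ²(1 − fₕ)sₕ²/nₕ.
E: 16967²·(1 − 3579/16967)·2440/3579 = 1.5486344 × 10^8.
C: 15256²·(1 − 2944/15256)·133000/2944 = 8.4856111 × 10^9.
Sum = 8.6404745 × 10^9.
SE = √(8.6404745 × 10^9) = 92954.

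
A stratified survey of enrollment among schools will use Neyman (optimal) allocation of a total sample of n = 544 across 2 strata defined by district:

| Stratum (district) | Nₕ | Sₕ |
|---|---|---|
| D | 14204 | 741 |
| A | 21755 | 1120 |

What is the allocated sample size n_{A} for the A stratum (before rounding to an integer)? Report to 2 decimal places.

379.90

Neyman allocation: nₕ = n·NₕSₕ / Σⱼ NⱼSⱼ.
Σ NⱼSⱼ = 14204·741 + 21755·1120 = 3.4890764 × 10^7.
n_{A} = 544·21755·1120 / (3.4890764 × 10^7) = 379.90.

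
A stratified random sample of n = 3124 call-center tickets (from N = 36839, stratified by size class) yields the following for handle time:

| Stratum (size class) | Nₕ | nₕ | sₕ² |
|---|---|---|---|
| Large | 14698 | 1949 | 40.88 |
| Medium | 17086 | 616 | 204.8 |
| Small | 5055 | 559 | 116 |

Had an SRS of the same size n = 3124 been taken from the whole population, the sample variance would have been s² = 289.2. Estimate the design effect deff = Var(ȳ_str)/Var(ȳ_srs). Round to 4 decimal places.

0.8889

Var(ȳ_str) = Σ Wₕ²(1−fₕ)sₕ²/nₕ with Wₕ = Nₕ/36839:
  Large: (14698/36839)²·(1−1949/14698)·40.88/1949 = 0.002896128
  Medium: (17086/36839)²·(1−616/17086)·204.8/616 = 0.068939412
  Small: (5055/36839)²·(1−559/5055)·116/559 = 0.0034751854
  → Var(ȳ_str) = 0.075310725.
Var(ȳ_srs) = (1 − 3124/36839)·289.2/3124 = 0.084723248.
deff = 0.075310725 / 0.084723248 = 0.8889.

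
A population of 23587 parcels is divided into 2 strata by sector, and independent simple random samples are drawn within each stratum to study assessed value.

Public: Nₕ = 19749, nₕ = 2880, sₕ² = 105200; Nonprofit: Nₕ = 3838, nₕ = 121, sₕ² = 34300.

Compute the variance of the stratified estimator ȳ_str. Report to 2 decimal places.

29.14

Var(ȳ_str) = Σₕ Wₕ²(1 − fₕ)sₕ²/nₕ with Wₕ = Nₕ/N, N = 23587.
Public: Wₕ = 0.83728325; term = 0.83728325²·(1 − 0.14583017)·105200/2880 = 21.873198.
Nonprofit: Wₕ = 0.16271675; term = 0.16271675²·(1 − 0.03152684)·34300/121 = 7.268769.
Sum = 29.141967.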